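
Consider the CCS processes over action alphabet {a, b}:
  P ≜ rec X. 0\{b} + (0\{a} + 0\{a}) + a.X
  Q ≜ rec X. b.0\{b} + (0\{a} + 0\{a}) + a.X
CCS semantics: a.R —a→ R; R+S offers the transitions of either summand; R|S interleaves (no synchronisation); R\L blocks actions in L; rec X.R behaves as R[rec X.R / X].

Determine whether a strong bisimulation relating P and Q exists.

not bisimilar

P's transition system — 1 states:
  p0 = rec X. 0\{b} + (0\{a} + 0\{a}) + a.X has moves -a-> p0
Q's transition system — 2 states:
  q0 = rec X. b.0\{b} + (0\{a} + 0\{a}) + a.X has moves -a-> q0, -b-> q1
  q1 = 0\{b} has moves (no moves)
Coarsest stable partition (strong bisimilarity classes):
  B0 = {p0}
  B1 = {q0}
  B2 = {q1}
p0 ∈ B0, q0 ∈ B1 → different blocks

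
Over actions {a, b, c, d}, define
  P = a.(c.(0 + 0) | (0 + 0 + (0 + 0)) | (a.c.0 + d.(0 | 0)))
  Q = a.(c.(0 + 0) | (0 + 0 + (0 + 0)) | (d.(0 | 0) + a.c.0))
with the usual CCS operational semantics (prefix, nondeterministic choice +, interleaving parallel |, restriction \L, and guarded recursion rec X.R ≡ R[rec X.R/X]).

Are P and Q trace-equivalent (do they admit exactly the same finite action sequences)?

YES

LTS(P): 9 reachable states
  m0 = a.(c.(0 + 0) | (0 + 0 + (0 + 0)) | (a.c.0 + d.(0 | 0))) :: =a=> m1
  m1 = c.(0 + 0) | (0 + 0 + (0 + 0)) | (a.c.0 + d.(0 | 0)) :: =a=> m2, =c=> m3, =d=> m4
  m2 = c.(0 + 0) | (0 + 0 + (0 + 0)) | c.0 :: =c=> m5, =c=> m6
  m3 = (0 + 0) | (0 + 0 + (0 + 0)) | (a.c.0 + d.(0 | 0)) :: =a=> m5, =d=> m7
  m4 = c.(0 + 0) | (0 + 0 + (0 + 0)) | (0 | 0) :: =c=> m7
  m5 = (0 + 0) | (0 + 0 + (0 + 0)) | c.0 :: =c=> m8
  m6 = c.(0 + 0) | (0 + 0 + (0 + 0)) | 0 :: =c=> m8
  m7 = (0 + 0) | (0 + 0 + (0 + 0)) | (0 | 0) :: ∅
  m8 = (0 + 0) | (0 + 0 + (0 + 0)) | 0 :: ∅
LTS(Q): 9 reachable states
  n0 = a.(c.(0 + 0) | (0 + 0 + (0 + 0)) | (d.(0 | 0) + a.c.0)) :: =a=> n1
  n1 = c.(0 + 0) | (0 + 0 + (0 + 0)) | (d.(0 | 0) + a.c.0) :: =a=> n2, =c=> n3, =d=> n4
  n2 = c.(0 + 0) | (0 + 0 + (0 + 0)) | c.0 :: =c=> n5, =c=> n6
  n3 = (0 + 0) | (0 + 0 + (0 + 0)) | (d.(0 | 0) + a.c.0) :: =a=> n5, =d=> n7
  n4 = c.(0 + 0) | (0 + 0 + (0 + 0)) | (0 | 0) :: =c=> n7
  n5 = (0 + 0) | (0 + 0 + (0 + 0)) | c.0 :: =c=> n8
  n6 = c.(0 + 0) | (0 + 0 + (0 + 0)) | 0 :: =c=> n8
  n7 = (0 + 0) | (0 + 0 + (0 + 0)) | (0 | 0) :: ∅
  n8 = (0 + 0) | (0 + 0 + (0 + 0)) | 0 :: ∅
Bisimilarity quotient blocks:
  B0 = {m0, n0}
  B1 = {m1, n1}
  B2 = {m4, m5, m6, n4, n5, n6}
  B3 = {m7, m8, n7, n8}
  B4 = {m2, n2}
  B5 = {m3, n3}
m0 ∈ B0, n0 ∈ B0 → same block
Bisimilar ⇒ trace-equivalent.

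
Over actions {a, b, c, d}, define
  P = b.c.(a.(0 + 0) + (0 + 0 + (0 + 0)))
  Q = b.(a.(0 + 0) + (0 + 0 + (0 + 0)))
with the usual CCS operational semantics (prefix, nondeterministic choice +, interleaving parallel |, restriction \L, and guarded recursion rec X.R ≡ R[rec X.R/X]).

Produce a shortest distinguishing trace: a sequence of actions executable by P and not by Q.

LTS(P): 4 reachable states
  m0 = b.c.(a.(0 + 0) + (0 + 0 + (0 + 0))) has moves —b→ m1
  m1 = c.(a.(0 + 0) + (0 + 0 + (0 + 0))) has moves —c→ m2
  m2 = a.(0 + 0) + (0 + 0 + (0 + 0)) has moves —a→ m3
  m3 = 0 + 0 has moves stopped
LTS(Q): 3 reachable states
  n0 = b.(a.(0 + 0) + (0 + 0 + (0 + 0))) has moves —b→ n1
  n1 = a.(0 + 0) + (0 + 0 + (0 + 0)) has moves —a→ n2
  n2 = 0 + 0 has moves stopped
Run σ = ⟨bc⟩ on P: start {m0}
  step 1 (b): {m1}
  step 2 (c): {m2}
  P completes σ.
Run σ = ⟨bc⟩ on Q: start {n0}
  step 1 (b): {n1}
  step 2 (c): ∅  — Q cannot continue

bc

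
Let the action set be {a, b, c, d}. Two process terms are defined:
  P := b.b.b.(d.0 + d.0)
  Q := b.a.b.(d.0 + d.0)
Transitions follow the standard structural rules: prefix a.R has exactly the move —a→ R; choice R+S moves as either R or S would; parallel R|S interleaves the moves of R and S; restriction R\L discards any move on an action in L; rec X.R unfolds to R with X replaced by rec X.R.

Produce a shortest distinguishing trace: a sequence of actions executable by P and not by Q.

bb

LTS(P): 5 reachable states
  p0 = b.b.b.(d.0 + d.0) :: --b--▸ p1
  p1 = b.b.(d.0 + d.0) :: --b--▸ p2
  p2 = b.(d.0 + d.0) :: --b--▸ p3
  p3 = d.0 + d.0 :: --d--▸ p4
  p4 = 0 :: (no moves)
LTS(Q): 5 reachable states
  q0 = b.a.b.(d.0 + d.0) :: --b--▸ q1
  q1 = a.b.(d.0 + d.0) :: --a--▸ q2
  q2 = b.(d.0 + d.0) :: --b--▸ q3
  q3 = d.0 + d.0 :: --d--▸ q4
  q4 = 0 :: (no moves)
Executing bb from P (initial set {p0}):
  step 1 (b): {p1}
  step 2 (b): {p2}
  P completes σ.
Executing bb from Q (initial set {q0}):
  step 1 (b): {q1}
  step 2 (b): ∅ (Q stuck)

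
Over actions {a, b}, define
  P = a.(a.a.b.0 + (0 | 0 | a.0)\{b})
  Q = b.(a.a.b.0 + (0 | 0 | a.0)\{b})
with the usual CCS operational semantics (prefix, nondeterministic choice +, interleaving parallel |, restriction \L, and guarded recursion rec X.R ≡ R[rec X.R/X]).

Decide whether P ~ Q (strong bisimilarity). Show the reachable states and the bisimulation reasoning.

Reachable graph of P (6 states):
  s0 = a.(a.a.b.0 + (0 | 0 | a.0)\{b}) → --a--▸ s1
  s1 = a.a.b.0 + (0 | 0 | a.0)\{b} → --a--▸ s2, --a--▸ s3
  s2 = (0 | 0 | 0)\{b} → deadlocked
  s3 = a.b.0 → --a--▸ s4
  s4 = b.0 → --b--▸ s5
  s5 = 0 → deadlocked
Reachable graph of Q (6 states):
  t0 = b.(a.a.b.0 + (0 | 0 | a.0)\{b}) → --b--▸ t1
  t1 = a.a.b.0 + (0 | 0 | a.0)\{b} → --a--▸ t2, --a--▸ t3
  t2 = (0 | 0 | 0)\{b} → deadlocked
  t3 = a.b.0 → --a--▸ t4
  t4 = b.0 → --b--▸ t5
  t5 = 0 → deadlocked
Partition-refinement fixed point:
  B0 = {s0}
  B1 = {s1, t1}
  B2 = {s3, t3}
  B3 = {s4, t4}
  B4 = {s2, s5, t2, t5}
  B5 = {t0}
s0 ∈ B0, t0 ∈ B5 → different blocks

P ≁ Q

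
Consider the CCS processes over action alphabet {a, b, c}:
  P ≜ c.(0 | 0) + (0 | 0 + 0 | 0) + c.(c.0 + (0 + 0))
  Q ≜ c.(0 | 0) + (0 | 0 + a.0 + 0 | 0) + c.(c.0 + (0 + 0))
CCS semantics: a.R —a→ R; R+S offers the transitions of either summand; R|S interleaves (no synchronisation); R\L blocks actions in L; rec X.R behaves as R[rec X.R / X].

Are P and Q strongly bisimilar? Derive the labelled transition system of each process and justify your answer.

not bisimilar

LTS(P): 4 reachable states
  m0 = c.(0 | 0) + (0 | 0 + 0 | 0) + c.(c.0 + (0 + 0)) ⊢ =c=> m1, =c=> m2
  m1 = 0 | 0 ⊢ ∅
  m2 = c.0 + (0 + 0) ⊢ =c=> m3
  m3 = 0 ⊢ ∅
LTS(Q): 4 reachable states
  n0 = c.(0 | 0) + (0 | 0 + a.0 + 0 | 0) + c.(c.0 + (0 + 0)) ⊢ =a=> n1, =c=> n2, =c=> n3
  n1 = 0 ⊢ ∅
  n2 = 0 | 0 ⊢ ∅
  n3 = c.0 + (0 + 0) ⊢ =c=> n1
Partition-refinement fixed point:
  B0 = {m0}
  B1 = {m2, n3}
  B2 = {m1, m3, n1, n2}
  B3 = {n0}
m0 ∈ B0, n0 ∈ B3 → different blocks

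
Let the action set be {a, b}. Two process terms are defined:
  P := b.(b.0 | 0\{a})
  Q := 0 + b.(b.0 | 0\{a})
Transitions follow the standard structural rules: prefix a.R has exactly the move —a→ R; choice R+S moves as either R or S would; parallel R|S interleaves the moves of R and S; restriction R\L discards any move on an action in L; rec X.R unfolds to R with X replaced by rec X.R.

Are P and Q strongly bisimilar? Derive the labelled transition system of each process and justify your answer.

P's transition system — 3 states:
  s0 = b.(b.0 | 0\{a}) | -b-> s1
  s1 = b.0 | 0\{a} | -b-> s2
  s2 = 0 | 0\{a} | ∅
Q's transition system — 3 states:
  t0 = 0 + b.(b.0 | 0\{a}) | -b-> t1
  t1 = b.0 | 0\{a} | -b-> t2
  t2 = 0 | 0\{a} | ∅
Partition-refinement fixed point:
  B0 = {s0, t0}
  B1 = {s1, t1}
  B2 = {s2, t2}
s0 ∈ B0, t0 ∈ B0 → same block

YES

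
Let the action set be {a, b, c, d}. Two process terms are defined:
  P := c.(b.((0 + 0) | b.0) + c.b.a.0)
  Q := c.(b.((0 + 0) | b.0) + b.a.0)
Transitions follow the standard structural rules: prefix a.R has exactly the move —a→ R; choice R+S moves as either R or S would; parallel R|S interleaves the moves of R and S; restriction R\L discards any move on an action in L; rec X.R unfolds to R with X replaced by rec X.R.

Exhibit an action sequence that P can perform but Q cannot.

P's transition system — 7 states:
  m0 = c.(b.((0 + 0) | b.0) + c.b.a.0) → ··c··> m1
  m1 = b.((0 + 0) | b.0) + c.b.a.0 → ··b··> m2, ··c··> m3
  m2 = (0 + 0) | b.0 → ··b··> m4
  m3 = b.a.0 → ··b··> m5
  m4 = (0 + 0) | 0 → (no moves)
  m5 = a.0 → ··a··> m6
  m6 = 0 → (no moves)
Q's transition system — 6 states:
  n0 = c.(b.((0 + 0) | b.0) + b.a.0) → ··c··> n1
  n1 = b.((0 + 0) | b.0) + b.a.0 → ··b··> n2, ··b··> n3
  n2 = (0 + 0) | b.0 → ··b··> n4
  n3 = a.0 → ··a··> n5
  n4 = (0 + 0) | 0 → (no moves)
  n5 = 0 → (no moves)
Trace ⟨cc⟩ through P, begin at {m0}:
  after c @ step 1: {m1}
  after c @ step 2: {m3}
  — P admits the full trace.
Trace ⟨cc⟩ through Q, begin at {n0}:
  after c @ step 1: {n1}
  after c @ step 2: ∅ (Q stuck)

cc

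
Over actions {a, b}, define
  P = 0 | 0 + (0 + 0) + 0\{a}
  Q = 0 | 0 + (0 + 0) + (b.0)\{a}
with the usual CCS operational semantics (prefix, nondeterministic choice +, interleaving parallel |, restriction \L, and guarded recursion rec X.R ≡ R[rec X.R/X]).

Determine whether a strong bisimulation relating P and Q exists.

LTS(P): 1 reachable states
  s0 = 0 | 0 + (0 + 0) + 0\{a} | (no moves)
LTS(Q): 2 reachable states
  t0 = 0 | 0 + (0 + 0) + (b.0)\{a} | --b--▸ t1
  t1 = 0\{a} | (no moves)
Coarsest stable partition (strong bisimilarity classes):
  B0 = {s0, t1}
  B1 = {t0}
s0 ∈ B0, t0 ∈ B1 → different blocks

NO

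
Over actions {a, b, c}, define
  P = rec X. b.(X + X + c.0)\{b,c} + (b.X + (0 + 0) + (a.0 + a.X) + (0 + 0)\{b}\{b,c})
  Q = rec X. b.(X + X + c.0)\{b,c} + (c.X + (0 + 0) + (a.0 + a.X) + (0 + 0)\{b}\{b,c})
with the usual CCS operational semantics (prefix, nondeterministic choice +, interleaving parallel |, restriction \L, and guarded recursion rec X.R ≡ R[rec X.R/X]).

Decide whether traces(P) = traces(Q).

NO — witness ⟨bb⟩

P's transition system — 5 states:
  p0 = rec X. b.(X + X + c.0)\{b,c} + (b.X + (0 + 0) + (a.0 + a.X) + (0 + 0)\{b}\{b,c}) ⊢ =a=> p0, =a=> p1, =b=> p0, =b=> p2
  p1 = 0 ⊢ ∅
  p2 = ((rec X. b.(X + X + c.0)\{b,c} + (b.X + (0 + 0) + (a.0 + a.X) + (0 + 0)\{b}\{b,c})) + (rec X. b.(X + X + c.0)\{b,c} + (b.X + (0 + 0) + (a.0 + a.X) + (0 + 0)\{b}\{b,c})) + c.0)\{b,c} ⊢ =a=> p3, =a=> p4
  p3 = (rec X. b.(X + X + c.0)\{b,c} + (b.X + (0 + 0) + (a.0 + a.X) + (0 + 0)\{b}\{b,c}))\{b,c} ⊢ =a=> p3, =a=> p4
  p4 = 0\{b,c} ⊢ ∅
Q's transition system — 5 states:
  q0 = rec X. b.(X + X + c.0)\{b,c} + (c.X + (0 + 0) + (a.0 + a.X) + (0 + 0)\{b}\{b,c}) ⊢ =a=> q0, =a=> q1, =b=> q2, =c=> q0
  q1 = 0 ⊢ ∅
  q2 = ((rec X. b.(X + X + c.0)\{b,c} + (c.X + (0 + 0) + (a.0 + a.X) + (0 + 0)\{b}\{b,c})) + (rec X. b.(X + X + c.0)\{b,c} + (c.X + (0 + 0) + (a.0 + a.X) + (0 + 0)\{b}\{b,c})) + c.0)\{b,c} ⊢ =a=> q3, =a=> q4
  q3 = (rec X. b.(X + X + c.0)\{b,c} + (c.X + (0 + 0) + (a.0 + a.X) + (0 + 0)\{b}\{b,c}))\{b,c} ⊢ =a=> q3, =a=> q4
  q4 = 0\{b,c} ⊢ ∅
Executing bb from P (initial set {p0}):
  [1] b ⇒ {p0, p2}
  [2] b ⇒ {p0, p2}
  ✓ P
Executing bb from Q (initial set {q0}):
  [1] b ⇒ {q2}
  [2] b ⇒ ∅ (Q stuck)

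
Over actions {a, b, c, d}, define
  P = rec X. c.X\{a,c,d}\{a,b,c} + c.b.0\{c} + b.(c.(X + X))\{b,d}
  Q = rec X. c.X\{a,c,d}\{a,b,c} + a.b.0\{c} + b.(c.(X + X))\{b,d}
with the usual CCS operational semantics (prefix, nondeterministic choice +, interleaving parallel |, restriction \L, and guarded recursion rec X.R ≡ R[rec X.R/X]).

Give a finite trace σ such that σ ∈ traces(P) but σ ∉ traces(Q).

cb

Reachable graph of P (8 states):
  u0 = rec X. c.X\{a,c,d}\{a,b,c} + c.b.0\{c} + b.(c.(X + X))\{b,d} ⊢ -b-> u1, -c-> u2, -c-> u3
  u1 = (c.((rec X. c.X\{a,c,d}\{a,b,c} + c.b.0\{c} + b.(c.(X + X))\{b,d}) + (rec X. c.X\{a,c,d}\{a,b,c} + c.b.0\{c} + b.(c.(X + X))\{b,d})))\{b,d} ⊢ -c-> u4
  u2 = (rec X. c.X\{a,c,d}\{a,b,c} + c.b.0\{c} + b.(c.(X + X))\{b,d})\{a,c,d}\{a,b,c} ⊢ ∅
  u3 = b.0\{c} ⊢ -b-> u5
  u4 = ((rec X. c.X\{a,c,d}\{a,b,c} + c.b.0\{c} + b.(c.(X + X))\{b,d}) + (rec X. c.X\{a,c,d}\{a,b,c} + c.b.0\{c} + b.(c.(X + X))\{b,d}))\{b,d} ⊢ -c-> u6, -c-> u7
  u5 = 0\{c} ⊢ ∅
  u6 = (b.0\{c})\{b,d} ⊢ ∅
  u7 = (rec X. c.X\{a,c,d}\{a,b,c} + c.b.0\{c} + b.(c.(X + X))\{b,d})\{a,c,d}\{a,b,c}\{b,d} ⊢ ∅
Reachable graph of Q (8 states):
  v0 = rec X. c.X\{a,c,d}\{a,b,c} + a.b.0\{c} + b.(c.(X + X))\{b,d} ⊢ -a-> v1, -b-> v2, -c-> v3
  v1 = b.0\{c} ⊢ -b-> v4
  v2 = (c.((rec X. c.X\{a,c,d}\{a,b,c} + a.b.0\{c} + b.(c.(X + X))\{b,d}) + (rec X. c.X\{a,c,d}\{a,b,c} + a.b.0\{c} + b.(c.(X + X))\{b,d})))\{b,d} ⊢ -c-> v5
  v3 = (rec X. c.X\{a,c,d}\{a,b,c} + a.b.0\{c} + b.(c.(X + X))\{b,d})\{a,c,d}\{a,b,c} ⊢ ∅
  v4 = 0\{c} ⊢ ∅
  v5 = ((rec X. c.X\{a,c,d}\{a,b,c} + a.b.0\{c} + b.(c.(X + X))\{b,d}) + (rec X. c.X\{a,c,d}\{a,b,c} + a.b.0\{c} + b.(c.(X + X))\{b,d}))\{b,d} ⊢ -a-> v6, -c-> v7
  v6 = (b.0\{c})\{b,d} ⊢ ∅
  v7 = (rec X. c.X\{a,c,d}\{a,b,c} + a.b.0\{c} + b.(c.(X + X))\{b,d})\{a,c,d}\{a,b,c}\{b,d} ⊢ ∅
Run σ = ⟨cb⟩ on P: start {u0}
  step 1 (c): {u2, u3}
  step 2 (b): {u5}
  — P admits the full trace.
Run σ = ⟨cb⟩ on Q: start {v0}
  step 1 (c): {v3}
  step 2 (b): ∅  — Q cannot continue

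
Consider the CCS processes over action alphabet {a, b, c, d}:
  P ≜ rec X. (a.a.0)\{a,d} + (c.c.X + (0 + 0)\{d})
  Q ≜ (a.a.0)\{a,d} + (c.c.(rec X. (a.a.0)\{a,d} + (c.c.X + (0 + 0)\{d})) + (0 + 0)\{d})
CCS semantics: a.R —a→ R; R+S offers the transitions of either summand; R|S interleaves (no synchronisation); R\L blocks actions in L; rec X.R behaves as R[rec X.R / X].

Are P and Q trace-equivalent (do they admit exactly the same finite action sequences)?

LTS(P): 2 reachable states
  s0 = rec X. (a.a.0)\{a,d} + (c.c.X + (0 + 0)\{d}) has moves --c--▸ s1
  s1 = c.(rec X. (a.a.0)\{a,d} + (c.c.X + (0 + 0)\{d})) has moves --c--▸ s0
LTS(Q): 3 reachable states
  t0 = (a.a.0)\{a,d} + (c.c.(rec X. (a.a.0)\{a,d} + (c.c.X + (0 + 0)\{d})) + (0 + 0)\{d}) has moves --c--▸ t1
  t1 = c.(rec X. (a.a.0)\{a,d} + (c.c.X + (0 + 0)\{d})) has moves --c--▸ t2
  t2 = rec X. (a.a.0)\{a,d} + (c.c.X + (0 + 0)\{d}) has moves --c--▸ t1
Coarsest stable partition (strong bisimilarity classes):
  B0 = {s0, s1, t0, t1, t2}
s0 ∈ B0, t0 ∈ B0 → same block
Bisimilar ⇒ trace-equivalent.

YES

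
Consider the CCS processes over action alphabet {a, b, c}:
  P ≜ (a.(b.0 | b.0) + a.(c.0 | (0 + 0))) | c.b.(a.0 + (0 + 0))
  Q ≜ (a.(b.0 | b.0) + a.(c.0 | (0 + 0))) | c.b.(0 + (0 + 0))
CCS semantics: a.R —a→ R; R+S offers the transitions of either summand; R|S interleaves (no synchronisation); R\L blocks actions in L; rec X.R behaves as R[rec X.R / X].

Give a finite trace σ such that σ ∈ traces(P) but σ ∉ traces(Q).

acba

P's transition system — 28 states:
  m0 = (a.(b.0 | b.0) + a.(c.0 | (0 + 0))) | c.b.(a.0 + (0 + 0)) has moves =a=> m1, =a=> m2, =c=> m3
  m1 = b.0 | b.0 | c.b.(a.0 + (0 + 0)) has moves =b=> m4, =b=> m5, =c=> m6
  m2 = c.0 | (0 + 0) | c.b.(a.0 + (0 + 0)) has moves =c=> m7, =c=> m8
  m3 = (a.(b.0 | b.0) + a.(c.0 | (0 + 0))) | b.(a.0 + (0 + 0)) has moves =a=> m6, =a=> m8, =b=> m9
  m4 = 0 | b.0 | c.b.(a.0 + (0 + 0)) has moves =b=> m10, =c=> m11
  m5 = b.0 | 0 | c.b.(a.0 + (0 + 0)) has moves =b=> m10, =c=> m12
  m6 = b.0 | b.0 | b.(a.0 + (0 + 0)) has moves =b=> m11, =b=> m12, =b=> m13
  m7 = 0 | (0 + 0) | c.b.(a.0 + (0 + 0)) has moves =c=> m14
  m8 = c.0 | (0 + 0) | b.(a.0 + (0 + 0)) has moves =b=> m15, =c=> m14
  m9 = (a.(b.0 | b.0) + a.(c.0 | (0 + 0))) | (a.0 + (0 + 0)) has moves =a=> m13, =a=> m15, =a=> m16
  m10 = 0 | 0 | c.b.(a.0 + (0 + 0)) has moves =c=> m17
  m11 = 0 | b.0 | b.(a.0 + (0 + 0)) has moves =b=> m17, =b=> m18
  m12 = b.0 | 0 | b.(a.0 + (0 + 0)) has moves =b=> m17, =b=> m19
  m13 = b.0 | b.0 | (a.0 + (0 + 0)) has moves =a=> m20, =b=> m18, =b=> m19
  m14 = 0 | (0 + 0) | b.(a.0 + (0 + 0)) has moves =b=> m21
  m15 = c.0 | (0 + 0) | (a.0 + (0 + 0)) has moves =a=> m22, =c=> m21
  m16 = (a.(b.0 | b.0) + a.(c.0 | (0 + 0))) | 0 has moves =a=> m20, =a=> m22
  m17 = 0 | 0 | b.(a.0 + (0 + 0)) has moves =b=> m23
  m18 = 0 | b.0 | (a.0 + (0 + 0)) has moves =a=> m24, =b=> m23
  m19 = b.0 | 0 | (a.0 + (0 + 0)) has moves =a=> m25, =b=> m23
  m20 = b.0 | b.0 | 0 has moves =b=> m24, =b=> m25
  m21 = 0 | (0 + 0) | (a.0 + (0 + 0)) has moves =a=> m26
  m22 = c.0 | (0 + 0) | 0 has moves =c=> m26
  m23 = 0 | 0 | (a.0 + (0 + 0)) has moves =a=> m27
  m24 = 0 | b.0 | 0 has moves =b=> m27
  m25 = b.0 | 0 | 0 has moves =b=> m27
  m26 = 0 | (0 + 0) | 0 has moves deadlocked
  m27 = 0 | 0 | 0 has moves deadlocked
Q's transition system — 21 states:
  n0 = (a.(b.0 | b.0) + a.(c.0 | (0 + 0))) | c.b.(0 + (0 + 0)) has moves =a=> n1, =a=> n2, =c=> n3
  n1 = b.0 | b.0 | c.b.(0 + (0 + 0)) has moves =b=> n4, =b=> n5, =c=> n6
  n2 = c.0 | (0 + 0) | c.b.(0 + (0 + 0)) has moves =c=> n7, =c=> n8
  n3 = (a.(b.0 | b.0) + a.(c.0 | (0 + 0))) | b.(0 + (0 + 0)) has moves =a=> n6, =a=> n8, =b=> n9
  n4 = 0 | b.0 | c.b.(0 + (0 + 0)) has moves =b=> n10, =c=> n11
  n5 = b.0 | 0 | c.b.(0 + (0 + 0)) has moves =b=> n10, =c=> n12
  n6 = b.0 | b.0 | b.(0 + (0 + 0)) has moves =b=> n11, =b=> n12, =b=> n13
  n7 = 0 | (0 + 0) | c.b.(0 + (0 + 0)) has moves =c=> n14
  n8 = c.0 | (0 + 0) | b.(0 + (0 + 0)) has moves =b=> n15, =c=> n14
  n9 = (a.(b.0 | b.0) + a.(c.0 | (0 + 0))) | (0 + (0 + 0)) has moves =a=> n13, =a=> n15
  n10 = 0 | 0 | c.b.(0 + (0 + 0)) has moves =c=> n16
  n11 = 0 | b.0 | b.(0 + (0 + 0)) has moves =b=> n16, =b=> n17
  n12 = b.0 | 0 | b.(0 + (0 + 0)) has moves =b=> n16, =b=> n18
  n13 = b.0 | b.0 | (0 + (0 + 0)) has moves =b=> n17, =b=> n18
  n14 = 0 | (0 + 0) | b.(0 + (0 + 0)) has moves =b=> n19
  n15 = c.0 | (0 + 0) | (0 + (0 + 0)) has moves =c=> n19
  n16 = 0 | 0 | b.(0 + (0 + 0)) has moves =b=> n20
  n17 = 0 | b.0 | (0 + (0 + 0)) has moves =b=> n20
  n18 = b.0 | 0 | (0 + (0 + 0)) has moves =b=> n20
  n19 = 0 | (0 + 0) | (0 + (0 + 0)) has moves deadlocked
  n20 = 0 | 0 | (0 + (0 + 0)) has moves deadlocked
Run σ = ⟨acba⟩ on P: start {m0}
  step 1 (a): {m1, m2}
  step 2 (c): {m6, m7, m8}
  step 3 (b): {m11, m12, m13, m15}
  step 4 (a): {m20, m22}
  P completes σ.
Run σ = ⟨acba⟩ on Q: start {n0}
  step 1 (a): {n1, n2}
  step 2 (c): {n6, n7, n8}
  step 3 (b): {n11, n12, n13, n15}
  step 4 (a): no successor for Q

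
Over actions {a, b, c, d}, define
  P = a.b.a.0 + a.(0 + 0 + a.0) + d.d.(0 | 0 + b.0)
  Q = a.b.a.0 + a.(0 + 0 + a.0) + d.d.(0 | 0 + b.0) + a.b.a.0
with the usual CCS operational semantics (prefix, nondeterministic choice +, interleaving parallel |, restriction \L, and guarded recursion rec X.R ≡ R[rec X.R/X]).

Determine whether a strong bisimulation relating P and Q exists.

bisimilar

Reachable graph of P (7 states):
  s0 = a.b.a.0 + a.(0 + 0 + a.0) + d.d.(0 | 0 + b.0) :: ··a··> s1, ··a··> s2, ··d··> s3
  s1 = 0 + 0 + a.0 :: ··a··> s4
  s2 = b.a.0 :: ··b··> s5
  s3 = d.(0 | 0 + b.0) :: ··d··> s6
  s4 = 0 :: ·
  s5 = a.0 :: ··a··> s4
  s6 = 0 | 0 + b.0 :: ··b··> s4
Reachable graph of Q (7 states):
  t0 = a.b.a.0 + a.(0 + 0 + a.0) + d.d.(0 | 0 + b.0) + a.b.a.0 :: ··a··> t1, ··a··> t2, ··d··> t3
  t1 = 0 + 0 + a.0 :: ··a··> t4
  t2 = b.a.0 :: ··b··> t5
  t3 = d.(0 | 0 + b.0) :: ··d··> t6
  t4 = 0 :: ·
  t5 = a.0 :: ··a··> t4
  t6 = 0 | 0 + b.0 :: ··b··> t4
Coarsest stable partition (strong bisimilarity classes):
  B0 = {s0, t0}
  B1 = {s3, t3}
  B2 = {s6, t6}
  B3 = {s4, t4}
  B4 = {s1, s5, t1, t5}
  B5 = {s2, t2}
s0 ∈ B0, t0 ∈ B0 → same block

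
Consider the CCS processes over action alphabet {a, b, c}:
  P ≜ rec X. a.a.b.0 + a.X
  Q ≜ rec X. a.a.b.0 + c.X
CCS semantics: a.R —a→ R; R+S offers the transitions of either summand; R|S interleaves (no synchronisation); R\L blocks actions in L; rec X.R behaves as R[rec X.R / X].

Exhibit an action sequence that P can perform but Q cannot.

aaa

P's transition system — 4 states:
  m0 = rec X. a.a.b.0 + a.X ⊢ -a-> m0, -a-> m1
  m1 = a.b.0 ⊢ -a-> m2
  m2 = b.0 ⊢ -b-> m3
  m3 = 0 ⊢ ·
Q's transition system — 4 states:
  n0 = rec X. a.a.b.0 + c.X ⊢ -a-> n1, -c-> n0
  n1 = a.b.0 ⊢ -a-> n2
  n2 = b.0 ⊢ -b-> n3
  n3 = 0 ⊢ ·
Trace ⟨aaa⟩ through P, begin at {m0}:
  [1] a ⇒ {m0, m1}
  [2] a ⇒ {m0, m1, m2}
  [3] a ⇒ {m0, m1, m2}
  ✓ P
Trace ⟨aaa⟩ through Q, begin at {n0}:
  [1] a ⇒ {n1}
  [2] a ⇒ {n2}
  [3] a ⇒ no successor for Q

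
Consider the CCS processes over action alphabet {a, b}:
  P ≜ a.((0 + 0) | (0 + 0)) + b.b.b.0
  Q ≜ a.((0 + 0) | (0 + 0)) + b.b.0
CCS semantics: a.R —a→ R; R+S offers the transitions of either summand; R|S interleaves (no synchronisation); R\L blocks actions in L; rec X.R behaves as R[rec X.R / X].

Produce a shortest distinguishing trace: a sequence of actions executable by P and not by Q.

Reachable graph of P (5 states):
  u0 = a.((0 + 0) | (0 + 0)) + b.b.b.0 → =a=> u1, =b=> u2
  u1 = (0 + 0) | (0 + 0) → stopped
  u2 = b.b.0 → =b=> u3
  u3 = b.0 → =b=> u4
  u4 = 0 → stopped
Reachable graph of Q (4 states):
  v0 = a.((0 + 0) | (0 + 0)) + b.b.0 → =a=> v1, =b=> v2
  v1 = (0 + 0) | (0 + 0) → stopped
  v2 = b.0 → =b=> v3
  v3 = 0 → stopped
Trace ⟨bbb⟩ through P, begin at {u0}:
  step 1 (b): {u2}
  step 2 (b): {u3}
  step 3 (b): {u4}
  ✓ P
Trace ⟨bbb⟩ through Q, begin at {v0}:
  step 1 (b): {v2}
  step 2 (b): {v3}
  step 3 (b): no successor for Q

bbb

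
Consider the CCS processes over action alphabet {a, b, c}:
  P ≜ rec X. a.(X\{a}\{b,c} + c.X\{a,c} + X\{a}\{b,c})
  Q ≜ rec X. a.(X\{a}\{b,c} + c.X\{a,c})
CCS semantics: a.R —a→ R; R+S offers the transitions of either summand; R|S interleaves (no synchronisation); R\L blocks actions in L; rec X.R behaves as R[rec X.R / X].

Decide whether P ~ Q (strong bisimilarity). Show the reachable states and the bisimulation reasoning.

LTS(P): 3 reachable states
  m0 = rec X. a.(X\{a}\{b,c} + c.X\{a,c} + X\{a}\{b,c}) ⊢ —a→ m1
  m1 = (rec X. a.(X\{a}\{b,c} + c.X\{a,c} + X\{a}\{b,c}))\{a}\{b,c} + c.(rec X. a.(X\{a}\{b,c} + c.X\{a,c} + X\{a}\{b,c}))\{a,c} + (rec X. a.(X\{a}\{b,c} + c.X\{a,c} + X\{a}\{b,c}))\{a}\{b,c} ⊢ —c→ m2
  m2 = (rec X. a.(X\{a}\{b,c} + c.X\{a,c} + X\{a}\{b,c}))\{a,c} ⊢ (no moves)
LTS(Q): 3 reachable states
  n0 = rec X. a.(X\{a}\{b,c} + c.X\{a,c}) ⊢ —a→ n1
  n1 = (rec X. a.(X\{a}\{b,c} + c.X\{a,c}))\{a}\{b,c} + c.(rec X. a.(X\{a}\{b,c} + c.X\{a,c}))\{a,c} ⊢ —c→ n2
  n2 = (rec X. a.(X\{a}\{b,c} + c.X\{a,c}))\{a,c} ⊢ (no moves)
Bisimilarity quotient blocks:
  B0 = {m0, n0}
  B1 = {m1, n1}
  B2 = {m2, n2}
m0 ∈ B0, n0 ∈ B0 → same block

YES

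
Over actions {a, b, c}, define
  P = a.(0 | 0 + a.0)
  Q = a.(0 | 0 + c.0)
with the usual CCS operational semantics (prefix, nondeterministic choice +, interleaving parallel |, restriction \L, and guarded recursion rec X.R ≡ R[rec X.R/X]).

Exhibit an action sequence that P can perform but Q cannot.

P's transition system — 3 states:
  p0 = a.(0 | 0 + a.0) :: --a--▸ p1
  p1 = 0 | 0 + a.0 :: --a--▸ p2
  p2 = 0 :: ·
Q's transition system — 3 states:
  q0 = a.(0 | 0 + c.0) :: --a--▸ q1
  q1 = 0 | 0 + c.0 :: --c--▸ q2
  q2 = 0 :: ·
Run σ = ⟨aa⟩ on P: start {p0}
  [1] a ⇒ {p1}
  [2] a ⇒ {p2}
  — P admits the full trace.
Run σ = ⟨aa⟩ on Q: start {q0}
  [1] a ⇒ {q1}
  [2] a ⇒ no successor for Q

aa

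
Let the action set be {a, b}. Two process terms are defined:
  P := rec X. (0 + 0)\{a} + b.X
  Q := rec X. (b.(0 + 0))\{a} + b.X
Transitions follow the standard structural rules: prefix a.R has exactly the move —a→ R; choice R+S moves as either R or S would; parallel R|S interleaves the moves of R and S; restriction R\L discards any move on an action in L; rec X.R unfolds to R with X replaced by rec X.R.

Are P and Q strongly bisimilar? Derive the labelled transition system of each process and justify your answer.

P ≁ Q

P's transition system — 1 states:
  u0 = rec X. (0 + 0)\{a} + b.X | -b-> u0
Q's transition system — 2 states:
  v0 = rec X. (b.(0 + 0))\{a} + b.X | -b-> v0, -b-> v1
  v1 = (0 + 0)\{a} | stopped
Partition-refinement fixed point:
  B0 = {u0}
  B1 = {v0}
  B2 = {v1}
u0 ∈ B0, v0 ∈ B1 → different blocks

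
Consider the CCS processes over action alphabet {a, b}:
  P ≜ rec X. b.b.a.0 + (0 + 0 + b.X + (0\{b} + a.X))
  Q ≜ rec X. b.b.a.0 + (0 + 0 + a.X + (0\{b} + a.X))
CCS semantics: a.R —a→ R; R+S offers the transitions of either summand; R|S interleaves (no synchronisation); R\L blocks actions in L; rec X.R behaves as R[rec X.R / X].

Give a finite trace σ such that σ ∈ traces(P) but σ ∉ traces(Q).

Reachable graph of P (4 states):
  u0 = rec X. b.b.a.0 + (0 + 0 + b.X + (0\{b} + a.X)) :: --a--▸ u0, --b--▸ u0, --b--▸ u1
  u1 = b.a.0 :: --b--▸ u2
  u2 = a.0 :: --a--▸ u3
  u3 = 0 :: ·
Reachable graph of Q (4 states):
  v0 = rec X. b.b.a.0 + (0 + 0 + a.X + (0\{b} + a.X)) :: --a--▸ v0, --b--▸ v1
  v1 = b.a.0 :: --b--▸ v2
  v2 = a.0 :: --a--▸ v3
  v3 = 0 :: ·
Run σ = ⟨ba⟩ on P: start {u0}
  after b @ step 1: {u0, u1}
  after a @ step 2: {u0}
  P completes σ.
Run σ = ⟨ba⟩ on Q: start {v0}
  after b @ step 1: {v1}
  after a @ step 2: no successor for Q

ba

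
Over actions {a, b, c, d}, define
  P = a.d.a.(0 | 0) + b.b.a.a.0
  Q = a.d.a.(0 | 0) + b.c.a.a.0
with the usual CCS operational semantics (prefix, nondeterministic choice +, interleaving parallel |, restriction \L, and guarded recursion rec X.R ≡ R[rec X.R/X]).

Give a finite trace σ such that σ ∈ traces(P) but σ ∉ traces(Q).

bb

Reachable graph of P (8 states):
  m0 = a.d.a.(0 | 0) + b.b.a.a.0 has moves ··a··> m1, ··b··> m2
  m1 = d.a.(0 | 0) has moves ··d··> m3
  m2 = b.a.a.0 has moves ··b··> m4
  m3 = a.(0 | 0) has moves ··a··> m5
  m4 = a.a.0 has moves ··a··> m6
  m5 = 0 | 0 has moves ·
  m6 = a.0 has moves ··a··> m7
  m7 = 0 has moves ·
Reachable graph of Q (8 states):
  n0 = a.d.a.(0 | 0) + b.c.a.a.0 has moves ··a··> n1, ··b··> n2
  n1 = d.a.(0 | 0) has moves ··d··> n3
  n2 = c.a.a.0 has moves ··c··> n4
  n3 = a.(0 | 0) has moves ··a··> n5
  n4 = a.a.0 has moves ··a··> n6
  n5 = 0 | 0 has moves ·
  n6 = a.0 has moves ··a··> n7
  n7 = 0 has moves ·
Trace ⟨bb⟩ through P, begin at {m0}:
  [1] b ⇒ {m2}
  [2] b ⇒ {m4}
  P completes σ.
Trace ⟨bb⟩ through Q, begin at {n0}:
  [1] b ⇒ {n2}
  [2] b ⇒ ∅  — Q cannot continue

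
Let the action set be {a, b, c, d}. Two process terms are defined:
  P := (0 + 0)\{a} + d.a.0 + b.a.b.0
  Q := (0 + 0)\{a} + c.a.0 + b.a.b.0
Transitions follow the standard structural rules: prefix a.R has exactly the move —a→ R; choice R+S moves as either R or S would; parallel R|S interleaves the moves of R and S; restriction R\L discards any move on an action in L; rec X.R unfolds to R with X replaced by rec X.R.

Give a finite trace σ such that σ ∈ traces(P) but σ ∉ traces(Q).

d

P's transition system — 5 states:
  m0 = (0 + 0)\{a} + d.a.0 + b.a.b.0 ⊢ =b=> m1, =d=> m2
  m1 = a.b.0 ⊢ =a=> m3
  m2 = a.0 ⊢ =a=> m4
  m3 = b.0 ⊢ =b=> m4
  m4 = 0 ⊢ (no moves)
Q's transition system — 5 states:
  n0 = (0 + 0)\{a} + c.a.0 + b.a.b.0 ⊢ =b=> n1, =c=> n2
  n1 = a.b.0 ⊢ =a=> n3
  n2 = a.0 ⊢ =a=> n4
  n3 = b.0 ⊢ =b=> n4
  n4 = 0 ⊢ (no moves)
Trace ⟨d⟩ through P, begin at {m0}:
  after d @ step 1: {m2}
  P completes σ.
Trace ⟨d⟩ through Q, begin at {n0}:
  after d @ step 1: no successor for Q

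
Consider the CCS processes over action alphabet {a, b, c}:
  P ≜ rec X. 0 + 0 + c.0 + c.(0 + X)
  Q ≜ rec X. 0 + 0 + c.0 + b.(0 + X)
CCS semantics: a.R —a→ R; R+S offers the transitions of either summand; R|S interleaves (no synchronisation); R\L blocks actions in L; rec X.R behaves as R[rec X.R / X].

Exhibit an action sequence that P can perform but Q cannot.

cc

Reachable graph of P (3 states):
  p0 = rec X. 0 + 0 + c.0 + c.(0 + X) ⊢ =c=> p1, =c=> p2
  p1 = 0 ⊢ (no moves)
  p2 = 0 + (rec X. 0 + 0 + c.0 + c.(0 + X)) ⊢ =c=> p1, =c=> p2
Reachable graph of Q (3 states):
  q0 = rec X. 0 + 0 + c.0 + b.(0 + X) ⊢ =b=> q1, =c=> q2
  q1 = 0 + (rec X. 0 + 0 + c.0 + b.(0 + X)) ⊢ =b=> q1, =c=> q2
  q2 = 0 ⊢ (no moves)
Trace ⟨cc⟩ through P, begin at {p0}:
  [1] c ⇒ {p1, p2}
  [2] c ⇒ {p1, p2}
  ✓ P
Trace ⟨cc⟩ through Q, begin at {q0}:
  [1] c ⇒ {q2}
  [2] c ⇒ no successor for Q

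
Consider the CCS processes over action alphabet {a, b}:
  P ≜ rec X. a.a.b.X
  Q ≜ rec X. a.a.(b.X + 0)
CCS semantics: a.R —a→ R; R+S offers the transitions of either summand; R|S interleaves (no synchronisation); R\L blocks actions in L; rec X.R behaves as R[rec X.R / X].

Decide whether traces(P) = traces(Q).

P's transition system — 3 states:
  p0 = rec X. a.a.b.X | ··a··> p1
  p1 = a.b.(rec X. a.a.b.X) | ··a··> p2
  p2 = b.(rec X. a.a.b.X) | ··b··> p0
Q's transition system — 3 states:
  q0 = rec X. a.a.(b.X + 0) | ··a··> q1
  q1 = a.(b.(rec X. a.a.(b.X + 0)) + 0) | ··a··> q2
  q2 = b.(rec X. a.a.(b.X + 0)) + 0 | ··b··> q0
Bisimilarity quotient blocks:
  B0 = {p0, q0}
  B1 = {p1, q1}
  B2 = {p2, q2}
p0 ∈ B0, q0 ∈ B0 → same block
Bisimilar ⇒ trace-equivalent.

YES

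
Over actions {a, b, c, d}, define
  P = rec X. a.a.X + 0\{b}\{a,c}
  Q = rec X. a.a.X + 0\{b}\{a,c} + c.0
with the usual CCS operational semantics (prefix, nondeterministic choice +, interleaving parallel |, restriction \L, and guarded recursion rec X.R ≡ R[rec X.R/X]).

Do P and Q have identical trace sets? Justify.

LTS(P): 2 reachable states
  m0 = rec X. a.a.X + 0\{b}\{a,c} → —a→ m1
  m1 = a.(rec X. a.a.X + 0\{b}\{a,c}) → —a→ m0
LTS(Q): 3 reachable states
  n0 = rec X. a.a.X + 0\{b}\{a,c} + c.0 → —a→ n1, —c→ n2
  n1 = a.(rec X. a.a.X + 0\{b}\{a,c} + c.0) → —a→ n0
  n2 = 0 → stopped
Trace ⟨c⟩ through Q, begin at {n0}:
  [1] c ⇒ {n2}
  — Q admits the full trace.
Trace ⟨c⟩ through P, begin at {m0}:
  [1] c ⇒ no successor for P

traces(P) ≠ traces(Q) — witness ⟨c⟩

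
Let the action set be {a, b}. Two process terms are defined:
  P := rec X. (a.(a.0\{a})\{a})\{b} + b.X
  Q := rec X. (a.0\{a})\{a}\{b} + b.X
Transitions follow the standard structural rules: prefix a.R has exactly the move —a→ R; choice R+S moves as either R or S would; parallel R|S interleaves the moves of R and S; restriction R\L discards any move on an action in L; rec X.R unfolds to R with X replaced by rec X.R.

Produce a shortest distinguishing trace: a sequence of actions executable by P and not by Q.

a

LTS(P): 2 reachable states
  u0 = rec X. (a.(a.0\{a})\{a})\{b} + b.X | --a--▸ u1, --b--▸ u0
  u1 = (a.0\{a})\{a}\{b} | (no moves)
LTS(Q): 1 reachable states
  v0 = rec X. (a.0\{a})\{a}\{b} + b.X | --b--▸ v0
Trace ⟨a⟩ through P, begin at {u0}:
  step 1 (a): {u1}
  P completes σ.
Trace ⟨a⟩ through Q, begin at {v0}:
  step 1 (a): ∅ (Q stuck)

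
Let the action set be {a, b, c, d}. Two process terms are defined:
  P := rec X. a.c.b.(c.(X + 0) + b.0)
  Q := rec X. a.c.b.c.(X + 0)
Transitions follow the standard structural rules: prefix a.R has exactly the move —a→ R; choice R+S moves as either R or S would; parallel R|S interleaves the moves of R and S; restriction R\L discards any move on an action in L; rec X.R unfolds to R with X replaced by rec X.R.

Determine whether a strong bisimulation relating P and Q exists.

LTS(P): 6 reachable states
  p0 = rec X. a.c.b.(c.(X + 0) + b.0) → —a→ p1
  p1 = c.b.(c.((rec X. a.c.b.(c.(X + 0) + b.0)) + 0) + b.0) → —c→ p2
  p2 = b.(c.((rec X. a.c.b.(c.(X + 0) + b.0)) + 0) + b.0) → —b→ p3
  p3 = c.((rec X. a.c.b.(c.(X + 0) + b.0)) + 0) + b.0 → —b→ p4, —c→ p5
  p4 = 0 → stopped
  p5 = (rec X. a.c.b.(c.(X + 0) + b.0)) + 0 → —a→ p1
LTS(Q): 5 reachable states
  q0 = rec X. a.c.b.c.(X + 0) → —a→ q1
  q1 = c.b.c.((rec X. a.c.b.c.(X + 0)) + 0) → —c→ q2
  q2 = b.c.((rec X. a.c.b.c.(X + 0)) + 0) → —b→ q3
  q3 = c.((rec X. a.c.b.c.(X + 0)) + 0) → —c→ q4
  q4 = (rec X. a.c.b.c.(X + 0)) + 0 → —a→ q1
Partition-refinement fixed point:
  B0 = {p0, p5}
  B1 = {p1}
  B2 = {p2}
  B3 = {p3}
  B4 = {p4}
  B5 = {q0, q4}
  B6 = {q1}
  B7 = {q2}
  B8 = {q3}
p0 ∈ B0, q0 ∈ B5 → different blocks

not bisimilar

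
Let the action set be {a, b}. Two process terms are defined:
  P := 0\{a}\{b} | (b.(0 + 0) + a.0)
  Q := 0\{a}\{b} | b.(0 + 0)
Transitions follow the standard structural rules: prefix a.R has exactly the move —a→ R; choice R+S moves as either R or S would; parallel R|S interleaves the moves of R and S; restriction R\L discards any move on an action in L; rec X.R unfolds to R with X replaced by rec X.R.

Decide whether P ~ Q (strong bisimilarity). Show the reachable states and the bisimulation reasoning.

NO

Reachable graph of P (3 states):
  u0 = 0\{a}\{b} | (b.(0 + 0) + a.0) | -a-> u1, -b-> u2
  u1 = 0\{a}\{b} | 0 | deadlocked
  u2 = 0\{a}\{b} | (0 + 0) | deadlocked
Reachable graph of Q (2 states):
  v0 = 0\{a}\{b} | b.(0 + 0) | -b-> v1
  v1 = 0\{a}\{b} | (0 + 0) | deadlocked
Partition-refinement fixed point:
  B0 = {u0}
  B1 = {u1, u2, v1}
  B2 = {v0}
u0 ∈ B0, v0 ∈ B2 → different blocks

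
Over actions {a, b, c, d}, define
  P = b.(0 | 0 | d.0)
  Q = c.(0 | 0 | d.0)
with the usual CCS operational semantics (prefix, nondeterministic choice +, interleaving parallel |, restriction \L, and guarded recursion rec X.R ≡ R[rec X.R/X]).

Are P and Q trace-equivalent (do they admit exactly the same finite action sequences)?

traces(P) ≠ traces(Q) — witness ⟨b⟩

P's transition system — 3 states:
  u0 = b.(0 | 0 | d.0) has moves --b--▸ u1
  u1 = 0 | 0 | d.0 has moves --d--▸ u2
  u2 = 0 | 0 | 0 has moves stopped
Q's transition system — 3 states:
  v0 = c.(0 | 0 | d.0) has moves --c--▸ v1
  v1 = 0 | 0 | d.0 has moves --d--▸ v2
  v2 = 0 | 0 | 0 has moves stopped
Run σ = ⟨b⟩ on P: start {u0}
  after b @ step 1: {u1}
  — P admits the full trace.
Run σ = ⟨b⟩ on Q: start {v0}
  after b @ step 1: ∅ (Q stuck)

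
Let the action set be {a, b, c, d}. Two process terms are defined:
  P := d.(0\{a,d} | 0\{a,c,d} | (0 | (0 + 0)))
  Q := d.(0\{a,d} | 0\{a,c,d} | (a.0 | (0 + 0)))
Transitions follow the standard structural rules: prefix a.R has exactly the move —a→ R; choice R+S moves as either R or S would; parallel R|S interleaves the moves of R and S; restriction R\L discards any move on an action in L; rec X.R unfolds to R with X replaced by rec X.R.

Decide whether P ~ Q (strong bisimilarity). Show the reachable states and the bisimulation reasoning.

LTS(P): 2 reachable states
  u0 = d.(0\{a,d} | 0\{a,c,d} | (0 | (0 + 0))) has moves --d--▸ u1
  u1 = 0\{a,d} | 0\{a,c,d} | (0 | (0 + 0)) has moves ∅
LTS(Q): 3 reachable states
  v0 = d.(0\{a,d} | 0\{a,c,d} | (a.0 | (0 + 0))) has moves --d--▸ v1
  v1 = 0\{a,d} | 0\{a,c,d} | (a.0 | (0 + 0)) has moves --a--▸ v2
  v2 = 0\{a,d} | 0\{a,c,d} | (0 | (0 + 0)) has moves ∅
Bisimilarity quotient blocks:
  B0 = {u0}
  B1 = {u1, v2}
  B2 = {v0}
  B3 = {v1}
u0 ∈ B0, v0 ∈ B2 → different blocks

not bisimilar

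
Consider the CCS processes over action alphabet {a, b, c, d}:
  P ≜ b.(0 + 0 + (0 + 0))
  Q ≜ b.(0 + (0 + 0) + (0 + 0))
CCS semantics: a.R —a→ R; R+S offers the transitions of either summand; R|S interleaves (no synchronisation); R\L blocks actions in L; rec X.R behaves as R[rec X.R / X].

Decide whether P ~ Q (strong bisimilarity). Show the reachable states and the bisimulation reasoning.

P's transition system — 2 states:
  m0 = b.(0 + 0 + (0 + 0)) → -b-> m1
  m1 = 0 + 0 + (0 + 0) → deadlocked
Q's transition system — 2 states:
  n0 = b.(0 + (0 + 0) + (0 + 0)) → -b-> n1
  n1 = 0 + (0 + 0) + (0 + 0) → deadlocked
Bisimilarity quotient blocks:
  B0 = {m0, n0}
  B1 = {m1, n1}
m0 ∈ B0, n0 ∈ B0 → same block

YES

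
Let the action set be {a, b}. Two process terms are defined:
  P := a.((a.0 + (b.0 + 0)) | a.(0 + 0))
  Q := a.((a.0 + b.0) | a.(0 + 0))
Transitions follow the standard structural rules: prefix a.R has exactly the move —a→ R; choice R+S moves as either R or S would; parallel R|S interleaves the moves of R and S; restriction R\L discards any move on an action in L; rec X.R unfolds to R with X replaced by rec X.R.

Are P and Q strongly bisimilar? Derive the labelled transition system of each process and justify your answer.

bisimilar

Reachable graph of P (5 states):
  s0 = a.((a.0 + (b.0 + 0)) | a.(0 + 0)) :: =a=> s1
  s1 = (a.0 + (b.0 + 0)) | a.(0 + 0) :: =a=> s2, =a=> s3, =b=> s3
  s2 = (a.0 + (b.0 + 0)) | (0 + 0) :: =a=> s4, =b=> s4
  s3 = 0 | a.(0 + 0) :: =a=> s4
  s4 = 0 | (0 + 0) :: stopped
Reachable graph of Q (5 states):
  t0 = a.((a.0 + b.0) | a.(0 + 0)) :: =a=> t1
  t1 = (a.0 + b.0) | a.(0 + 0) :: =a=> t2, =a=> t3, =b=> t3
  t2 = (a.0 + b.0) | (0 + 0) :: =a=> t4, =b=> t4
  t3 = 0 | a.(0 + 0) :: =a=> t4
  t4 = 0 | (0 + 0) :: stopped
Coarsest stable partition (strong bisimilarity classes):
  B0 = {s0, t0}
  B1 = {s1, t1}
  B2 = {s2, t2}
  B3 = {s4, t4}
  B4 = {s3, t3}
s0 ∈ B0, t0 ∈ B0 → same block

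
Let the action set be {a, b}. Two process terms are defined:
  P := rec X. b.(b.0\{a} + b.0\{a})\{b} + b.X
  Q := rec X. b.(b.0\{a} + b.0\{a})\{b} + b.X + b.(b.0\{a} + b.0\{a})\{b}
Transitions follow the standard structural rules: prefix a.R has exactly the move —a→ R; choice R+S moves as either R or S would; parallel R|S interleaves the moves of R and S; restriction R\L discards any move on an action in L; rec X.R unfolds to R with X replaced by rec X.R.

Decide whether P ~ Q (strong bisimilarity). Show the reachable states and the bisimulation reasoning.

P ~ Q

LTS(P): 2 reachable states
  s0 = rec X. b.(b.0\{a} + b.0\{a})\{b} + b.X | --b--▸ s0, --b--▸ s1
  s1 = (b.0\{a} + b.0\{a})\{b} | stopped
LTS(Q): 2 reachable states
  t0 = rec X. b.(b.0\{a} + b.0\{a})\{b} + b.X + b.(b.0\{a} + b.0\{a})\{b} | --b--▸ t0, --b--▸ t1
  t1 = (b.0\{a} + b.0\{a})\{b} | stopped
Bisimilarity quotient blocks:
  B0 = {s0, t0}
  B1 = {s1, t1}
s0 ∈ B0, t0 ∈ B0 → same block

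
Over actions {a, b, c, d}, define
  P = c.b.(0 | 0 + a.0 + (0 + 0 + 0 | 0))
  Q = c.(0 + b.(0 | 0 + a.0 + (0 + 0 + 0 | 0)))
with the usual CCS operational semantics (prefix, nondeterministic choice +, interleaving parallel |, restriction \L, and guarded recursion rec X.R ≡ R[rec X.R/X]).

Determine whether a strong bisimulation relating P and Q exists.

LTS(P): 4 reachable states
  s0 = c.b.(0 | 0 + a.0 + (0 + 0 + 0 | 0)) has moves --c--▸ s1
  s1 = b.(0 | 0 + a.0 + (0 + 0 + 0 | 0)) has moves --b--▸ s2
  s2 = 0 | 0 + a.0 + (0 + 0 + 0 | 0) has moves --a--▸ s3
  s3 = 0 has moves (no moves)
LTS(Q): 4 reachable states
  t0 = c.(0 + b.(0 | 0 + a.0 + (0 + 0 + 0 | 0))) has moves --c--▸ t1
  t1 = 0 + b.(0 | 0 + a.0 + (0 + 0 + 0 | 0)) has moves --b--▸ t2
  t2 = 0 | 0 + a.0 + (0 + 0 + 0 | 0) has moves --a--▸ t3
  t3 = 0 has moves (no moves)
Coarsest stable partition (strong bisimilarity classes):
  B0 = {s0, t0}
  B1 = {s1, t1}
  B2 = {s2, t2}
  B3 = {s3, t3}
s0 ∈ B0, t0 ∈ B0 → same block

P ~ Q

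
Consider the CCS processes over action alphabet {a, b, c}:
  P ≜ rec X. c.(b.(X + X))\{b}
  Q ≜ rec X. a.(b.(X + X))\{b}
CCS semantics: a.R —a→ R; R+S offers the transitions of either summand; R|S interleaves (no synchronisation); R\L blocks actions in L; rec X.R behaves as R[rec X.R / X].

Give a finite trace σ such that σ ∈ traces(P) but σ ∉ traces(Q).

LTS(P): 2 reachable states
  u0 = rec X. c.(b.(X + X))\{b} → --c--▸ u1
  u1 = (b.((rec X. c.(b.(X + X))\{b}) + (rec X. c.(b.(X + X))\{b})))\{b} → stopped
LTS(Q): 2 reachable states
  v0 = rec X. a.(b.(X + X))\{b} → --a--▸ v1
  v1 = (b.((rec X. a.(b.(X + X))\{b}) + (rec X. a.(b.(X + X))\{b})))\{b} → stopped
Executing c from P (initial set {u0}):
  [1] c ⇒ {u1}
  ✓ P
Executing c from Q (initial set {v0}):
  [1] c ⇒ ∅  — Q cannot continue

c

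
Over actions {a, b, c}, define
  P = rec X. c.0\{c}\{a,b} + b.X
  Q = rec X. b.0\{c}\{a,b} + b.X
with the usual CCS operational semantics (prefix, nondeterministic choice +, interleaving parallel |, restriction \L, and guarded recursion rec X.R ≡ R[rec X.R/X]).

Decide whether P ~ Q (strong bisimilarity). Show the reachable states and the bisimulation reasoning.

NO

P's transition system — 2 states:
  u0 = rec X. c.0\{c}\{a,b} + b.X | --b--▸ u0, --c--▸ u1
  u1 = 0\{c}\{a,b} | ·
Q's transition system — 2 states:
  v0 = rec X. b.0\{c}\{a,b} + b.X | --b--▸ v0, --b--▸ v1
  v1 = 0\{c}\{a,b} | ·
Bisimilarity quotient blocks:
  B0 = {u0}
  B1 = {u1, v1}
  B2 = {v0}
u0 ∈ B0, v0 ∈ B2 → different blocks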